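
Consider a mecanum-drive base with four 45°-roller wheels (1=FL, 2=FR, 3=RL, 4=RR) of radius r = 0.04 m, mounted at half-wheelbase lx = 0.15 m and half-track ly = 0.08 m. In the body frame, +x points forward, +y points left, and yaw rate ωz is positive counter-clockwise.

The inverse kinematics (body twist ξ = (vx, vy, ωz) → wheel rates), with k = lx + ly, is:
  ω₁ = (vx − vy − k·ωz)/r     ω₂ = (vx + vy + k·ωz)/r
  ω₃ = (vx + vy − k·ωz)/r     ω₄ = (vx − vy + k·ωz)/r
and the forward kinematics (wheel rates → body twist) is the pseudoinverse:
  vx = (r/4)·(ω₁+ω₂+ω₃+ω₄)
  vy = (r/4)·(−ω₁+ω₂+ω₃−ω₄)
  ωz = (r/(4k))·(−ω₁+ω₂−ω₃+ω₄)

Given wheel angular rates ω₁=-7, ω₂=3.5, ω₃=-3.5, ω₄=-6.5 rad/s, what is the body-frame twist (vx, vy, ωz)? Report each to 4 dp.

k = lx + ly = 0.15 + 0.08 = 0.2300
ω₁+ω₂+ω₃+ω₄ = -13.5000  →  vx = (0.04/4)·-13.5000 = -0.1350
−ω₁+ω₂+ω₃−ω₄ = 13.5000  →  vy = (0.04/4)·13.5000 = 0.1350
−ω₁+ω₂−ω₃+ω₄ = 7.5000  →  ωz = (0.04/0.9200)·7.5000 = 0.3261

(-0.1350, 0.1350, 0.3261)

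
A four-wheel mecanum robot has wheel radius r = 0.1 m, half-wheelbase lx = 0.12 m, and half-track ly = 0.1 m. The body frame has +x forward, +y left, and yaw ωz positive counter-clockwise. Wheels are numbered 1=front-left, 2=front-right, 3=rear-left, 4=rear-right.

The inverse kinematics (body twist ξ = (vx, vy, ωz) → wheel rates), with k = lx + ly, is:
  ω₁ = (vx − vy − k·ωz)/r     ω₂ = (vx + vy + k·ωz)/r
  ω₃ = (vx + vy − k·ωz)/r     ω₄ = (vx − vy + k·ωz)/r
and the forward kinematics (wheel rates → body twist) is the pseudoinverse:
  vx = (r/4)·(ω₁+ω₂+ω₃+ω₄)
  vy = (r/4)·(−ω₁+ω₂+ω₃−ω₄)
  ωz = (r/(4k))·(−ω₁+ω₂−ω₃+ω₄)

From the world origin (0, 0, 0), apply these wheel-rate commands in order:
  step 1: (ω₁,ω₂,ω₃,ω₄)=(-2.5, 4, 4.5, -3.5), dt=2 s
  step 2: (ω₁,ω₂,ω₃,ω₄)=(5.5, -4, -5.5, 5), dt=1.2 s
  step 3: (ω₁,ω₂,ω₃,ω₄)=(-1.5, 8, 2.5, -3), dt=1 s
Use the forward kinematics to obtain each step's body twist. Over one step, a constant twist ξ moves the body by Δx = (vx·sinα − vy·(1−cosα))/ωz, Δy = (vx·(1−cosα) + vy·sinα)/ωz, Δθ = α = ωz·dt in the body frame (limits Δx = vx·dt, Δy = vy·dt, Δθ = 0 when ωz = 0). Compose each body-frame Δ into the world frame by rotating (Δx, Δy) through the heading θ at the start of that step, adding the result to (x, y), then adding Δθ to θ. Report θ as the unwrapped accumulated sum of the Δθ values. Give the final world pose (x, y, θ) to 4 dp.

(0.2526, 0.4795, 0.2500)

step 1: ξ=(vx,vy,ωz)=(0.0625, 0.3625, -0.1705), dt=2.0 → body Δ=(0.2450, 0.6899, -0.3409) → world pose (0.2450, 0.6899, -0.3409)
step 2: ξ=(vx,vy,ωz)=(0.0250, -0.5000, 0.1136), dt=1.2 → body Δ=(0.0708, -0.5961, 0.1364) → world pose (0.1124, 0.1045, -0.2045)
step 3: ξ=(vx,vy,ωz)=(0.1500, 0.3750, 0.4545), dt=1.0 → body Δ=(0.0611, 0.3957, 0.4545) → world pose (0.2526, 0.4795, 0.2500)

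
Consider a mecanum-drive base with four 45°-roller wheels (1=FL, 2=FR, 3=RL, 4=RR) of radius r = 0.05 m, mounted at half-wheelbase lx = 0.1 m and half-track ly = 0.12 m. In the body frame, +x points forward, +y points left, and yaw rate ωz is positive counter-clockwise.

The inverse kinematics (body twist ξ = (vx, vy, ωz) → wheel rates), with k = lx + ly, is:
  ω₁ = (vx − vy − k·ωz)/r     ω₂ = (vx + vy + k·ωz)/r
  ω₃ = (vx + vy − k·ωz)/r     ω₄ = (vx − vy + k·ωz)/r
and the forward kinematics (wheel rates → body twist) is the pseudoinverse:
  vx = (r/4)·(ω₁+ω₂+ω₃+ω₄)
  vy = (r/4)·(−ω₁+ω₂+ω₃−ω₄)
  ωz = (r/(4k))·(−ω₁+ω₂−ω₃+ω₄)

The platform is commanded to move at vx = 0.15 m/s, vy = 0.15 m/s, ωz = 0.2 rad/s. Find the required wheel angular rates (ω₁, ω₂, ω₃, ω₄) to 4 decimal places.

(-0.8800, 6.8800, 5.1200, 0.8800)

k = lx + ly = 0.1 + 0.12 = 0.2200;  k·ωz = 0.2200·0.2 = 0.0440
ω₁ (FL) = (vx − vy − k·ωz)/r = -0.0440/0.05 = -0.8800
ω₂ (FR) = (vx + vy + k·ωz)/r = 0.3440/0.05 = 6.8800
ω₃ (RL) = (vx + vy − k·ωz)/r = 0.2560/0.05 = 5.1200
ω₄ (RR) = (vx − vy + k·ωz)/r = 0.0440/0.05 = 0.8800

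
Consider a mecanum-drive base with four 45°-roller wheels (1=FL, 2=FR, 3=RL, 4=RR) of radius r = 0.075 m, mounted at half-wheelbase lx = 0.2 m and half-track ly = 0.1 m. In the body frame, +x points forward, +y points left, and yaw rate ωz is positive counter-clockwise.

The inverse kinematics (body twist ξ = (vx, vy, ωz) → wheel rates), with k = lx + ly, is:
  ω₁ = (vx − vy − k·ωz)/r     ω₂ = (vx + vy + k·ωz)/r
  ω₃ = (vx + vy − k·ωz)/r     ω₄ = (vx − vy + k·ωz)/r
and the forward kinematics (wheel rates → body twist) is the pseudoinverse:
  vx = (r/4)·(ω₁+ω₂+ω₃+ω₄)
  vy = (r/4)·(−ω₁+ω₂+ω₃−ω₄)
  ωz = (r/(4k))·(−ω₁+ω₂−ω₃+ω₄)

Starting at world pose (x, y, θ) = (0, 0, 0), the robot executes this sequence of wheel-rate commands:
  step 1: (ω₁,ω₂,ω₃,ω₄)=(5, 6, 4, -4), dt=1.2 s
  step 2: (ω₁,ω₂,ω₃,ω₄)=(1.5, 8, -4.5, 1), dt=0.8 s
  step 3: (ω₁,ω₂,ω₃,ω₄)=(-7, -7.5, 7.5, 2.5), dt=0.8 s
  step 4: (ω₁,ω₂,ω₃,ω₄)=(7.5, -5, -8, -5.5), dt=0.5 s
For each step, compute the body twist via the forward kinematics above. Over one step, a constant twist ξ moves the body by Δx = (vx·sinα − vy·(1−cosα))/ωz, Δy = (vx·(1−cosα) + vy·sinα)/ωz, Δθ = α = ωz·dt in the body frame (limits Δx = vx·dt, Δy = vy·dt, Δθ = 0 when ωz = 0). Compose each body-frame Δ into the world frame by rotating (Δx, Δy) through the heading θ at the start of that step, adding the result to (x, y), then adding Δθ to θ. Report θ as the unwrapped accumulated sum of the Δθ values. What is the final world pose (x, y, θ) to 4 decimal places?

(0.1699, 0.1004, -0.5125)

step 1: ξ=(vx,vy,ωz)=(0.2062, 0.1687, -0.4375), dt=1.2 → body Δ=(0.2882, 0.1298, -0.5250) → world pose (0.2882, 0.1298, -0.5250)
step 2: ξ=(vx,vy,ωz)=(0.1125, 0.0188, 0.7500), dt=0.8 → body Δ=(0.0803, 0.0403, 0.6000) → world pose (0.3780, 0.1245, 0.0750)
step 3: ξ=(vx,vy,ωz)=(-0.0844, 0.0844, -0.3437), dt=0.8 → body Δ=(-0.0574, 0.0759, -0.2750) → world pose (0.3150, 0.1958, -0.2000)
step 4: ξ=(vx,vy,ωz)=(-0.2062, -0.2812, -0.6250), dt=0.5 → body Δ=(-0.1232, -0.1224, -0.3125) → world pose (0.1699, 0.1004, -0.5125)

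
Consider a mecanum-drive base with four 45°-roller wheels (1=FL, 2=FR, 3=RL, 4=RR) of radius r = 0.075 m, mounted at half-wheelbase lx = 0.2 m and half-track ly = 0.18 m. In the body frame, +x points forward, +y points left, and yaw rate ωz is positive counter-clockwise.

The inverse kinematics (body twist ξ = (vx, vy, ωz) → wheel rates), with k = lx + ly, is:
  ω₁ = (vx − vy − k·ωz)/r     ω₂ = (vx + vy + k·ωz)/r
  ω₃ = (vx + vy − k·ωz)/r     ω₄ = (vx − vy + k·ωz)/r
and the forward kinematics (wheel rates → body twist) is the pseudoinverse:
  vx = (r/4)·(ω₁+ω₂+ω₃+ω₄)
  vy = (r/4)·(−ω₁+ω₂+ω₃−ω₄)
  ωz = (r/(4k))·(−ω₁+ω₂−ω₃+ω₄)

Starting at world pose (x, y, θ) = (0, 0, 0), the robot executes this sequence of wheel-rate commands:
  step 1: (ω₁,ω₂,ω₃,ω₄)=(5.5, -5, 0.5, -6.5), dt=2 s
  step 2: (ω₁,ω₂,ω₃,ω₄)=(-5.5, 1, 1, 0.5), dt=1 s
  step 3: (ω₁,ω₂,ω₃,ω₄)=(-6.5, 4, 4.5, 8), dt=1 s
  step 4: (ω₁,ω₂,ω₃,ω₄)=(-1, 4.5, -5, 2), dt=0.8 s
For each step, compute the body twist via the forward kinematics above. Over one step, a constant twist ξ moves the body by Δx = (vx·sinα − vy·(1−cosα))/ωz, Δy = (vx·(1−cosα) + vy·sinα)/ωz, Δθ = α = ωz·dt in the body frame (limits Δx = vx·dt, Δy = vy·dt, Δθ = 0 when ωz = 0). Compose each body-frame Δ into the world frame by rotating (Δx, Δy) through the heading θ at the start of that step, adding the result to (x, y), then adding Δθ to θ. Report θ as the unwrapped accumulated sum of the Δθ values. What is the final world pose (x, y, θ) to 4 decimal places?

(0.1209, -0.0078, -0.2467)

step 1: ξ=(vx,vy,ωz)=(-0.1031, -0.0656, -0.8635), dt=2.0 → body Δ=(-0.2058, 0.0629, -1.7270) → world pose (-0.2058, 0.0629, -1.7270)
step 2: ξ=(vx,vy,ωz)=(-0.0562, 0.1313, 0.2961), dt=1.0 → body Δ=(-0.0747, 0.1211, 0.2961) → world pose (-0.0746, 0.1179, -1.4309)
step 3: ξ=(vx,vy,ωz)=(0.1875, 0.1312, 0.6908), dt=1.0 → body Δ=(0.1294, 0.1833, 0.6908) → world pose (0.1250, 0.0153, -0.7401)
step 4: ξ=(vx,vy,ωz)=(0.0094, -0.0281, 0.6168), dt=0.8 → body Δ=(0.0126, -0.0198, 0.4934) → world pose (0.1209, -0.0078, -0.2467)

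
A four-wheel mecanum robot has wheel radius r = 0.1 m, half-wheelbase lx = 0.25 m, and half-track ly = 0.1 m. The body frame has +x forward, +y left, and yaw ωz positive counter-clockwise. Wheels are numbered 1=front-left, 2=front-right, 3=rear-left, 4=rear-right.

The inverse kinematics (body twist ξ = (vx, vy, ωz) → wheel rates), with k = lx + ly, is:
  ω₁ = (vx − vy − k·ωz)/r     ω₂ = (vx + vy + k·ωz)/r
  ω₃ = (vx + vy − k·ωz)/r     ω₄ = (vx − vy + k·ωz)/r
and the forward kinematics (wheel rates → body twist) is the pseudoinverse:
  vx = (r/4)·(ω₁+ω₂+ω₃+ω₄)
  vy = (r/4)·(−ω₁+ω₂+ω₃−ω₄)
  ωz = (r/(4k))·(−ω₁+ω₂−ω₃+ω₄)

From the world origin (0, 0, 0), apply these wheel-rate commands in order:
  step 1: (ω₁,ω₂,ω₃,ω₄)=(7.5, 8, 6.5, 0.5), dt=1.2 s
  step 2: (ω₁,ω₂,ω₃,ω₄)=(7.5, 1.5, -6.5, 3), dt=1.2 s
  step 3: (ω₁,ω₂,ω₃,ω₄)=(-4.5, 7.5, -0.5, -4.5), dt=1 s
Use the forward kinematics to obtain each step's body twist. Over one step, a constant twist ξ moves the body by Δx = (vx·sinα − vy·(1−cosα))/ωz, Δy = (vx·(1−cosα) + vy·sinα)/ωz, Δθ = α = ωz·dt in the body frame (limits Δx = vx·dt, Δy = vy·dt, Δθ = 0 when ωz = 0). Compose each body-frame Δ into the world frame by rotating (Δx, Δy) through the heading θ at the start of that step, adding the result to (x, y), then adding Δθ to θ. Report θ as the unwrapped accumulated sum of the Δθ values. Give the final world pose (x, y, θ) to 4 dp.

(0.6110, -0.0734, 0.4000)

step 1: ξ=(vx,vy,ωz)=(0.5625, 0.1625, -0.3929), dt=1.2 → body Δ=(0.6954, 0.0317, -0.4714) → world pose (0.6954, 0.0317, -0.4714)
step 2: ξ=(vx,vy,ωz)=(0.1375, -0.3875, 0.2500), dt=1.2 → body Δ=(0.2318, -0.4335, 0.3000) → world pose (0.7050, -0.4598, -0.1714)
step 3: ξ=(vx,vy,ωz)=(-0.0500, 0.4000, 0.5714), dt=1.0 → body Δ=(-0.1585, 0.3647, 0.5714) → world pose (0.6110, -0.0734, 0.4000)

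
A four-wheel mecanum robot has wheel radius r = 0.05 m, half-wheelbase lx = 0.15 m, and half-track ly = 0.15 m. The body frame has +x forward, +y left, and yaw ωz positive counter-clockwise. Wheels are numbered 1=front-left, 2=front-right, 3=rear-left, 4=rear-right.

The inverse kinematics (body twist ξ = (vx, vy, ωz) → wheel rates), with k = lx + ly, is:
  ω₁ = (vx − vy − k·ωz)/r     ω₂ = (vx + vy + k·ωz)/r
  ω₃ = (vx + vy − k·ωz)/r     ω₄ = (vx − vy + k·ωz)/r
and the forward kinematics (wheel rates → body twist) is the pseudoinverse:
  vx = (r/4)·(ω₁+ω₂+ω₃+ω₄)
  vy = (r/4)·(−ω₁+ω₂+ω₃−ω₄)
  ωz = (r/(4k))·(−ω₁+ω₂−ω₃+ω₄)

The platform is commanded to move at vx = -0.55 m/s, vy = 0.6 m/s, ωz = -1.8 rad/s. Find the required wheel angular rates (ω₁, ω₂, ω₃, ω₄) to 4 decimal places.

k = lx + ly = 0.15 + 0.15 = 0.3000;  k·ωz = 0.3000·-1.8 = -0.5400
ω₁ (FL) = (vx − vy − k·ωz)/r = -0.6100/0.05 = -12.2000
ω₂ (FR) = (vx + vy + k·ωz)/r = -0.4900/0.05 = -9.8000
ω₃ (RL) = (vx + vy − k·ωz)/r = 0.5900/0.05 = 11.8000
ω₄ (RR) = (vx − vy + k·ωz)/r = -1.6900/0.05 = -33.8000

(-12.2000, -9.8000, 11.8000, -33.8000)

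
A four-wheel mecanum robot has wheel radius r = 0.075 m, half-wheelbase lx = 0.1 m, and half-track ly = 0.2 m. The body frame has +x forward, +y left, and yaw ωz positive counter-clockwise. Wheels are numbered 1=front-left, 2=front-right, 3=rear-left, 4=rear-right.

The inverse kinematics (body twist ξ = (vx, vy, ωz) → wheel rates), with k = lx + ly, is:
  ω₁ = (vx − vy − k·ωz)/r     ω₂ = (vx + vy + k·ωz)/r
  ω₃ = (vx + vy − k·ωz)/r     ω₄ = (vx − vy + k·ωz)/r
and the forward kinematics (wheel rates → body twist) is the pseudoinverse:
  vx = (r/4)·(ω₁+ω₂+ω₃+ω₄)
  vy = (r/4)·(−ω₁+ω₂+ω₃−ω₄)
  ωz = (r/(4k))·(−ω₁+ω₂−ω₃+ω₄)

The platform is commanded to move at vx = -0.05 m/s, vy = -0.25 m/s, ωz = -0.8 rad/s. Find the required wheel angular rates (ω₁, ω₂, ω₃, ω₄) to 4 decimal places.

k = lx + ly = 0.1 + 0.2 = 0.3000;  k·ωz = 0.3000·-0.8 = -0.2400
ω₁ (FL) = (vx − vy − k·ωz)/r = 0.4400/0.075 = 5.8667
ω₂ (FR) = (vx + vy + k·ωz)/r = -0.5400/0.075 = -7.2000
ω₃ (RL) = (vx + vy − k·ωz)/r = -0.0600/0.075 = -0.8000
ω₄ (RR) = (vx − vy + k·ωz)/r = -0.0400/0.075 = -0.5333

(5.8667, -7.2000, -0.8000, -0.5333)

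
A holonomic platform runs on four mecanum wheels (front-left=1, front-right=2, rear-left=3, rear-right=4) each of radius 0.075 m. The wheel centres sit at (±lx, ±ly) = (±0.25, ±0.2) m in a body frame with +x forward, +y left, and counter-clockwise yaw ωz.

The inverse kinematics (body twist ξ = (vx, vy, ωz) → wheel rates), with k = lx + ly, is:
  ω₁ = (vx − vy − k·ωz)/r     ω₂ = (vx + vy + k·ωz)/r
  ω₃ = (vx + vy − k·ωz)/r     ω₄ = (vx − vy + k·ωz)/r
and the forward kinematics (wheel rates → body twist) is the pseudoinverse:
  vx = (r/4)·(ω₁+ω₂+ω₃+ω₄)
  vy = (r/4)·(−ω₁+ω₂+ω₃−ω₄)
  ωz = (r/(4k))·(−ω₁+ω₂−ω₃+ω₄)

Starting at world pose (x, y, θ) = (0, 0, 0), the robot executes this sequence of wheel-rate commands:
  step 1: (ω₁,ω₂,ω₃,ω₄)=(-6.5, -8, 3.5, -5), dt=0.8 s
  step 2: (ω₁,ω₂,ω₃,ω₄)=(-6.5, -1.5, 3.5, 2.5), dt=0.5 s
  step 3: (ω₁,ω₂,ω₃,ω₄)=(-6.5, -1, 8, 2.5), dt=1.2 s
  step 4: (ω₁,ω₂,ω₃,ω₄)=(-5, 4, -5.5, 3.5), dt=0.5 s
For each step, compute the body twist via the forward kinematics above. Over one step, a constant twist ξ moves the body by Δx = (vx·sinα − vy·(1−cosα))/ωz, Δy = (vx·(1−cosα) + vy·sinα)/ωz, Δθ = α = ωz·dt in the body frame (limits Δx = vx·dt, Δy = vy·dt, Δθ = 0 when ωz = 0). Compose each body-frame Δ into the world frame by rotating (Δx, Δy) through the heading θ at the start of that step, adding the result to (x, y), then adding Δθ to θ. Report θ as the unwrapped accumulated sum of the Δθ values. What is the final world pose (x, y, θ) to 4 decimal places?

(-0.1213, 0.4268, 0.1250)

step 1: ξ=(vx,vy,ωz)=(-0.3000, 0.1313, -0.4167), dt=0.8 → body Δ=(-0.2182, 0.1427, -0.3333) → world pose (-0.2182, 0.1427, -0.3333)
step 2: ξ=(vx,vy,ωz)=(-0.0375, 0.1125, 0.1667), dt=0.5 → body Δ=(-0.0211, 0.0554, 0.0833) → world pose (-0.2200, 0.2019, -0.2500)
step 3: ξ=(vx,vy,ωz)=(0.0562, 0.2062, 0.0000), dt=1.2 → body Δ=(0.0675, 0.2475, 0.0000) → world pose (-0.0934, 0.4251, -0.2500)
step 4: ξ=(vx,vy,ωz)=(-0.0562, 0.0000, 0.7500), dt=0.5 → body Δ=(-0.0275, -0.0052, 0.3750) → world pose (-0.1213, 0.4268, 0.1250)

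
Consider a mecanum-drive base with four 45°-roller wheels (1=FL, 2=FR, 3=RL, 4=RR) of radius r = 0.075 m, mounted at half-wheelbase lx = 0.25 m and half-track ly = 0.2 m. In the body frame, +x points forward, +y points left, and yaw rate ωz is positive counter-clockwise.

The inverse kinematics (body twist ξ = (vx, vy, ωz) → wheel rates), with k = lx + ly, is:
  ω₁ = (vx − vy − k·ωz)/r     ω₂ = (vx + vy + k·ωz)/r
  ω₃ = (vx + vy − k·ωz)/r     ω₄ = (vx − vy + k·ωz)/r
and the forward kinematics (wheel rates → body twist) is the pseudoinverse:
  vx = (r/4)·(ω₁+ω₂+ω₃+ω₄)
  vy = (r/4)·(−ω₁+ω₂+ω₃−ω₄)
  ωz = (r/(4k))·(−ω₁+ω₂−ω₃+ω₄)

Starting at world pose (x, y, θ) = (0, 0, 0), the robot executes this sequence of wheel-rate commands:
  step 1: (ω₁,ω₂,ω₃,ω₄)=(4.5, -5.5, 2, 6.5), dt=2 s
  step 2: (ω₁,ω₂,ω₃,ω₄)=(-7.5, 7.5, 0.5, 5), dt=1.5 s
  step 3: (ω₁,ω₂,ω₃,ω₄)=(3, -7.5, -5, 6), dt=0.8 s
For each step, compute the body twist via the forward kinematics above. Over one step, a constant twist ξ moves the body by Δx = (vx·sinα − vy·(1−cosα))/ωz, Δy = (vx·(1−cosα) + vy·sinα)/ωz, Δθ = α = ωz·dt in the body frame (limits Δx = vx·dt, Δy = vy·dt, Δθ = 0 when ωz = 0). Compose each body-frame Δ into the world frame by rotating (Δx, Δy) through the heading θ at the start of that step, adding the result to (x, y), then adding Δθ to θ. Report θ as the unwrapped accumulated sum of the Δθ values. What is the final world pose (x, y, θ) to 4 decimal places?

step 1: ξ=(vx,vy,ωz)=(0.1406, -0.2719, -0.2292), dt=2.0 → body Δ=(0.1491, -0.5882, -0.4583) → world pose (0.1491, -0.5882, -0.4583)
step 2: ξ=(vx,vy,ωz)=(0.1031, 0.1969, 0.8125), dt=1.5 → body Δ=(-0.0396, 0.3106, 1.2188) → world pose (0.2510, -0.2922, 0.7604)
step 3: ξ=(vx,vy,ωz)=(-0.0656, -0.4031, 0.0208), dt=0.8 → body Δ=(-0.0498, -0.3229, 0.0167) → world pose (0.4374, -0.5605, 0.7771)

(0.4374, -0.5605, 0.7771)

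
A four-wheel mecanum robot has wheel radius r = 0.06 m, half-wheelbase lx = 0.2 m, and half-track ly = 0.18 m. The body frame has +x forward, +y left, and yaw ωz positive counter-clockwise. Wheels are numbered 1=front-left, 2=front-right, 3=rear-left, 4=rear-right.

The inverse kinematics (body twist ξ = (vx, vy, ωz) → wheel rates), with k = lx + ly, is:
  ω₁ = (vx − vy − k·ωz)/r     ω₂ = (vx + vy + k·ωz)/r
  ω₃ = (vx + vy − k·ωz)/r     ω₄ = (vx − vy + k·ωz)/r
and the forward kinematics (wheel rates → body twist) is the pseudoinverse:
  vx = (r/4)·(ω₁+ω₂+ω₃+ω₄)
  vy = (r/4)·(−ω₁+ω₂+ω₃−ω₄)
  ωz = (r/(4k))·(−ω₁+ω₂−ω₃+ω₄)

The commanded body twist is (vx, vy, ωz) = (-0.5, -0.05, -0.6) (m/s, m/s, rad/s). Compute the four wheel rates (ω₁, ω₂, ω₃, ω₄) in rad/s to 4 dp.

(-3.7000, -12.9667, -5.3667, -11.3000)

k = lx + ly = 0.2 + 0.18 = 0.3800;  k·ωz = 0.3800·-0.6 = -0.2280
ω₁ (FL) = (vx − vy − k·ωz)/r = -0.2220/0.06 = -3.7000
ω₂ (FR) = (vx + vy + k·ωz)/r = -0.7780/0.06 = -12.9667
ω₃ (RL) = (vx + vy − k·ωz)/r = -0.3220/0.06 = -5.3667
ω₄ (RR) = (vx − vy + k·ωz)/r = -0.6780/0.06 = -11.3000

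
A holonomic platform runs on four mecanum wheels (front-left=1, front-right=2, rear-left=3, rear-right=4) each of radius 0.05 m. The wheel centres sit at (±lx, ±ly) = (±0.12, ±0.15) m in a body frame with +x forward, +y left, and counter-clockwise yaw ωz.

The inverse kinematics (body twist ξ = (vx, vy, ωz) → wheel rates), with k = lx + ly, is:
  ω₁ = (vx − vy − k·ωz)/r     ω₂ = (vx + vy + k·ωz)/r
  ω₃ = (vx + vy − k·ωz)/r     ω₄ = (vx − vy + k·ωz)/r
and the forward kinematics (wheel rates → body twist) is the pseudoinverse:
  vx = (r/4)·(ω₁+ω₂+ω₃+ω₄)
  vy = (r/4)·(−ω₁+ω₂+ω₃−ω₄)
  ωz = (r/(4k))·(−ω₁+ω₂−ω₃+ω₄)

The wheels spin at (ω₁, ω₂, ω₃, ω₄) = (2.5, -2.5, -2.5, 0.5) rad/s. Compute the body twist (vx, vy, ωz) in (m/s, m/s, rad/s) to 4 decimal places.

(-0.0250, -0.1000, -0.0926)

k = lx + ly = 0.12 + 0.15 = 0.2700
ω₁+ω₂+ω₃+ω₄ = -2.0000  →  vx = (0.05/4)·-2.0000 = -0.0250
−ω₁+ω₂+ω₃−ω₄ = -8.0000  →  vy = (0.05/4)·-8.0000 = -0.1000
−ω₁+ω₂−ω₃+ω₄ = -2.0000  →  ωz = (0.05/1.0800)·-2.0000 = -0.0926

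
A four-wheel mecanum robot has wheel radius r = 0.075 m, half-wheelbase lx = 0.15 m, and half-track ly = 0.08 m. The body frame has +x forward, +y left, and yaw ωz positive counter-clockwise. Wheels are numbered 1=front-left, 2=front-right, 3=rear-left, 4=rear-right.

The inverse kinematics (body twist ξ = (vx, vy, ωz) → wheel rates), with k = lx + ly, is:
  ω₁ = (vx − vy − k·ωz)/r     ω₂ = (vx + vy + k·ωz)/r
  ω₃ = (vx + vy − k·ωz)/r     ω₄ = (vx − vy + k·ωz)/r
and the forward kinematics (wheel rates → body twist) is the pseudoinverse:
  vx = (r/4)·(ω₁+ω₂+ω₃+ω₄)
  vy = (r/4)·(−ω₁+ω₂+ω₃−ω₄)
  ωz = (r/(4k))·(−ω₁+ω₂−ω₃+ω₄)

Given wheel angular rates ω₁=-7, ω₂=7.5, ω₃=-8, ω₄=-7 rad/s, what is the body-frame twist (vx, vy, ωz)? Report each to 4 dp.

(-0.2719, 0.2531, 1.2636)

k = lx + ly = 0.15 + 0.08 = 0.2300
ω₁+ω₂+ω₃+ω₄ = -14.5000  →  vx = (0.075/4)·-14.5000 = -0.2719
−ω₁+ω₂+ω₃−ω₄ = 13.5000  →  vy = (0.075/4)·13.5000 = 0.2531
−ω₁+ω₂−ω₃+ω₄ = 15.5000  →  ωz = (0.075/0.9200)·15.5000 = 1.2636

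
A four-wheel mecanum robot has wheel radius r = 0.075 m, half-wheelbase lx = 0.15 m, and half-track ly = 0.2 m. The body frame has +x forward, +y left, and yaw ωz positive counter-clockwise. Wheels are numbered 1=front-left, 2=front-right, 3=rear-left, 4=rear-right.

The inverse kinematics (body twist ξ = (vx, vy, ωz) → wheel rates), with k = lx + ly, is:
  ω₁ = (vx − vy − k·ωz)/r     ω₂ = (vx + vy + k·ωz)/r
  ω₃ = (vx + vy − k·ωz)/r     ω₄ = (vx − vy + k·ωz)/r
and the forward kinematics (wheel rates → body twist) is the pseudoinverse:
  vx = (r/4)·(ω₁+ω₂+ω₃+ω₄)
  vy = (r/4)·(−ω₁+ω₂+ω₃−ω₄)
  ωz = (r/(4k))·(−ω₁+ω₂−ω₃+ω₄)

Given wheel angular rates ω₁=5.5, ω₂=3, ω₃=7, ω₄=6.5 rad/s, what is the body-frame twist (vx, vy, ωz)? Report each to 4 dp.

(0.4125, -0.0375, -0.1607)

k = lx + ly = 0.15 + 0.2 = 0.3500
ω₁+ω₂+ω₃+ω₄ = 22.0000  →  vx = (0.075/4)·22.0000 = 0.4125
−ω₁+ω₂+ω₃−ω₄ = -2.0000  →  vy = (0.075/4)·-2.0000 = -0.0375
−ω₁+ω₂−ω₃+ω₄ = -3.0000  →  ωz = (0.075/1.4000)·-3.0000 = -0.1607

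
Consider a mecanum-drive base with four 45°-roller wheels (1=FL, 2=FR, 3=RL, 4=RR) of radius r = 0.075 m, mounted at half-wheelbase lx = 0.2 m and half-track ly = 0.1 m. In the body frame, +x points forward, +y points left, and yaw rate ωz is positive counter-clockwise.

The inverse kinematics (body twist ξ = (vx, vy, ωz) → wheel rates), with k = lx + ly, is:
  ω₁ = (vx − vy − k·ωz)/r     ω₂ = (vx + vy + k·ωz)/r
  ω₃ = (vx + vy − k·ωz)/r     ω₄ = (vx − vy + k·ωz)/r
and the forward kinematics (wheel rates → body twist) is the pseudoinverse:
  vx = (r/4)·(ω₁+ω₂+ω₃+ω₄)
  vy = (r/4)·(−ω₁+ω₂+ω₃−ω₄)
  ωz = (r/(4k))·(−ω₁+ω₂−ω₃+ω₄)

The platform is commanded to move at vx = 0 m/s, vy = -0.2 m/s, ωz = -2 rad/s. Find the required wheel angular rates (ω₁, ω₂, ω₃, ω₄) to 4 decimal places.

k = lx + ly = 0.2 + 0.1 = 0.3000;  k·ωz = 0.3000·-2 = -0.6000
ω₁ (FL) = (vx − vy − k·ωz)/r = 0.8000/0.075 = 10.6667
ω₂ (FR) = (vx + vy + k·ωz)/r = -0.8000/0.075 = -10.6667
ω₃ (RL) = (vx + vy − k·ωz)/r = 0.4000/0.075 = 5.3333
ω₄ (RR) = (vx − vy + k·ωz)/r = -0.4000/0.075 = -5.3333

(10.6667, -10.6667, 5.3333, -5.3333)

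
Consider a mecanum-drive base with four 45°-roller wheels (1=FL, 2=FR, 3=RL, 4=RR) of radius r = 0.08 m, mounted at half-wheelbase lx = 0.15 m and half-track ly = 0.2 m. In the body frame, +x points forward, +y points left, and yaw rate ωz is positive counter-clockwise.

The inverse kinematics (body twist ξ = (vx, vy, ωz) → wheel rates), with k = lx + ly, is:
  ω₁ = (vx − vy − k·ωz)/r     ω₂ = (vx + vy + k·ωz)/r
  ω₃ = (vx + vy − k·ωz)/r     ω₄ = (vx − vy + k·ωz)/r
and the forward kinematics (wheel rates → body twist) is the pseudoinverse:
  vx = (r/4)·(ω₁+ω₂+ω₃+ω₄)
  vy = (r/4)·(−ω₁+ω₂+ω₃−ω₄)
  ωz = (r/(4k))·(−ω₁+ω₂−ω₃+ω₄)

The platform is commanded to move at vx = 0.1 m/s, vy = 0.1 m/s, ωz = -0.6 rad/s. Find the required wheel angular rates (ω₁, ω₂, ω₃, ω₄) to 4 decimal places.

(2.6250, -0.1250, 5.1250, -2.6250)

k = lx + ly = 0.15 + 0.2 = 0.3500;  k·ωz = 0.3500·-0.6 = -0.2100
ω₁ (FL) = (vx − vy − k·ωz)/r = 0.2100/0.08 = 2.6250
ω₂ (FR) = (vx + vy + k·ωz)/r = -0.0100/0.08 = -0.1250
ω₃ (RL) = (vx + vy − k·ωz)/r = 0.4100/0.08 = 5.1250
ω₄ (RR) = (vx − vy + k·ωz)/r = -0.2100/0.08 = -2.6250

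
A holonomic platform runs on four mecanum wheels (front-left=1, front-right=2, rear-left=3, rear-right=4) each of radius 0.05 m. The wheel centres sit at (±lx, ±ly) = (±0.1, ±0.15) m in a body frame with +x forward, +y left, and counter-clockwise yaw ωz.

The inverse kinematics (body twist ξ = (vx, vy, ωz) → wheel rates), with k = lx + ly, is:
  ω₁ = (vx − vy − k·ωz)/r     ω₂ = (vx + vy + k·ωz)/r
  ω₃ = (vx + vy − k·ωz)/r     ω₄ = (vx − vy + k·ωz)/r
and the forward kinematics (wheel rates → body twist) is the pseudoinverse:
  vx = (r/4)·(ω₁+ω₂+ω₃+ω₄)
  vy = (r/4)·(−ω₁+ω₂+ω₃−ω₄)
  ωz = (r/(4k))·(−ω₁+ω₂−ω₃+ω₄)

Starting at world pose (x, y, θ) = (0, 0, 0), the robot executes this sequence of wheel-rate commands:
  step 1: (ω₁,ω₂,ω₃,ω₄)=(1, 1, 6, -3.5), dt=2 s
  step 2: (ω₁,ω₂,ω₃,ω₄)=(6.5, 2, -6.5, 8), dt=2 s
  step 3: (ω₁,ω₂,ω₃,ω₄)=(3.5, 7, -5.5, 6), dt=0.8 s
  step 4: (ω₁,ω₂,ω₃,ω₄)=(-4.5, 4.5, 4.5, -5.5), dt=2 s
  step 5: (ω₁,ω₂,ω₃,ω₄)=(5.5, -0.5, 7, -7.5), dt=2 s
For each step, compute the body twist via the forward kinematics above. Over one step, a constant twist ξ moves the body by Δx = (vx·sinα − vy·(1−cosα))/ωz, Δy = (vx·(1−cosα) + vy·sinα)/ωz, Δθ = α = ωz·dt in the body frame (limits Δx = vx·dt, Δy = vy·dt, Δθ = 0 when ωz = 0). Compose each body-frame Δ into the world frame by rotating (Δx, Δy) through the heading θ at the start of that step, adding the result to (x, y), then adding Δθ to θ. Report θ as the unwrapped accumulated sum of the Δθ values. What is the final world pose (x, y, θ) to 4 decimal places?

step 1: ξ=(vx,vy,ωz)=(0.0563, 0.1188, -0.4750), dt=2.0 → body Δ=(0.2009, 0.1538, -0.9500) → world pose (0.2009, 0.1538, -0.9500)
step 2: ξ=(vx,vy,ωz)=(0.1250, -0.2375, 0.5000), dt=2.0 → body Δ=(0.4287, -0.2848, 1.0000) → world pose (0.2186, -0.3606, 0.0500)
step 3: ξ=(vx,vy,ωz)=(0.1375, -0.1000, 0.7500), dt=0.8 → body Δ=(0.1268, -0.0433, 0.6000) → world pose (0.3475, -0.3974, 0.6500)
step 4: ξ=(vx,vy,ωz)=(-0.0125, 0.2375, -0.0500), dt=2.0 → body Δ=(-0.0012, 0.4755, -0.1000) → world pose (0.0587, -0.0197, 0.5500)
step 5: ξ=(vx,vy,ωz)=(0.0563, 0.1062, -1.0250), dt=2.0 → body Δ=(0.2001, 0.0118, -2.0500) → world pose (0.2232, 0.0950, -1.5000)

(0.2232, 0.0950, -1.5000)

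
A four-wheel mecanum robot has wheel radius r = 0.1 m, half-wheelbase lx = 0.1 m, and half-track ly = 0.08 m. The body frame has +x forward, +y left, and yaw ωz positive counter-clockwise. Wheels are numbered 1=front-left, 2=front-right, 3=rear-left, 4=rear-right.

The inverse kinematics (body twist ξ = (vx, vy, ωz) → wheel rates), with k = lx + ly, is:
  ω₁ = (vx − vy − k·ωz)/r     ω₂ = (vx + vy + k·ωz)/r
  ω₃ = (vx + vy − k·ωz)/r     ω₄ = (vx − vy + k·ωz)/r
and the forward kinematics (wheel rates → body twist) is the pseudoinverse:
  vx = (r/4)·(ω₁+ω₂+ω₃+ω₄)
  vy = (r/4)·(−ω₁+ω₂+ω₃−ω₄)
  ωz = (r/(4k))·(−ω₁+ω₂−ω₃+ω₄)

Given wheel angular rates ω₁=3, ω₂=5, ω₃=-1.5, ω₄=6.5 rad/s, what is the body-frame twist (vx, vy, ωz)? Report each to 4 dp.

k = lx + ly = 0.1 + 0.08 = 0.1800
ω₁+ω₂+ω₃+ω₄ = 13.0000  →  vx = (0.1/4)·13.0000 = 0.3250
−ω₁+ω₂+ω₃−ω₄ = -6.0000  →  vy = (0.1/4)·-6.0000 = -0.1500
−ω₁+ω₂−ω₃+ω₄ = 10.0000  →  ωz = (0.1/0.7200)·10.0000 = 1.3889

(0.3250, -0.1500, 1.3889)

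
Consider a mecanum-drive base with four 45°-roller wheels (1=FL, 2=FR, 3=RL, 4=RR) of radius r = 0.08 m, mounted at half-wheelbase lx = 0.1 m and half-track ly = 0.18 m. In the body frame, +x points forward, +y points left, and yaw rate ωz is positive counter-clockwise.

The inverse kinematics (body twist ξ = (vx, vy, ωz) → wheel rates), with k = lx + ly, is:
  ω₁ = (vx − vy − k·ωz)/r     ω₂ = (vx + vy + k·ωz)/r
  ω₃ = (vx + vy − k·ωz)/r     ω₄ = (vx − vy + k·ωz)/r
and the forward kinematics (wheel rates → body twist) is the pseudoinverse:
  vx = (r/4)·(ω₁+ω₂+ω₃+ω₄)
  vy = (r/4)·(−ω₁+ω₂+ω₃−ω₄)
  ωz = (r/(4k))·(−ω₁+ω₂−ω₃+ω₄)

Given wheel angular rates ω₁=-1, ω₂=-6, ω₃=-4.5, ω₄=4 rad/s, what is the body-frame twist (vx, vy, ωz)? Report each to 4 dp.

k = lx + ly = 0.1 + 0.18 = 0.2800
ω₁+ω₂+ω₃+ω₄ = -7.5000  →  vx = (0.08/4)·-7.5000 = -0.1500
−ω₁+ω₂+ω₃−ω₄ = -13.5000  →  vy = (0.08/4)·-13.5000 = -0.2700
−ω₁+ω₂−ω₃+ω₄ = 3.5000  →  ωz = (0.08/1.1200)·3.5000 = 0.2500

(-0.1500, -0.2700, 0.2500)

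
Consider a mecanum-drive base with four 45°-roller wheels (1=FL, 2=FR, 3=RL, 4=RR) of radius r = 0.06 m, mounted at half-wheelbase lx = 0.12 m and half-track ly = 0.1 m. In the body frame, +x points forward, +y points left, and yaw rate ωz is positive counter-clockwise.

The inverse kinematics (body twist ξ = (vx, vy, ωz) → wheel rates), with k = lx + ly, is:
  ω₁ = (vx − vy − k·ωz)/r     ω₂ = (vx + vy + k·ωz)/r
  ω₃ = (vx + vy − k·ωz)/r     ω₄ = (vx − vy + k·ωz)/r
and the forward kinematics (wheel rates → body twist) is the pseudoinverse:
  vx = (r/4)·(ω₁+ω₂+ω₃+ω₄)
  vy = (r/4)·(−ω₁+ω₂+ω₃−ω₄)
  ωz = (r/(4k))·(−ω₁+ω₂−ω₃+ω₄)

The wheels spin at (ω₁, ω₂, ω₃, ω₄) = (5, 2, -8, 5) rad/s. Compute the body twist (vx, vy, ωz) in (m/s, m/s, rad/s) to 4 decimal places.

(0.0600, -0.2400, 0.6818)

k = lx + ly = 0.12 + 0.1 = 0.2200
ω₁+ω₂+ω₃+ω₄ = 4.0000  →  vx = (0.06/4)·4.0000 = 0.0600
−ω₁+ω₂+ω₃−ω₄ = -16.0000  →  vy = (0.06/4)·-16.0000 = -0.2400
−ω₁+ω₂−ω₃+ω₄ = 10.0000  →  ωz = (0.06/0.8800)·10.0000 = 0.6818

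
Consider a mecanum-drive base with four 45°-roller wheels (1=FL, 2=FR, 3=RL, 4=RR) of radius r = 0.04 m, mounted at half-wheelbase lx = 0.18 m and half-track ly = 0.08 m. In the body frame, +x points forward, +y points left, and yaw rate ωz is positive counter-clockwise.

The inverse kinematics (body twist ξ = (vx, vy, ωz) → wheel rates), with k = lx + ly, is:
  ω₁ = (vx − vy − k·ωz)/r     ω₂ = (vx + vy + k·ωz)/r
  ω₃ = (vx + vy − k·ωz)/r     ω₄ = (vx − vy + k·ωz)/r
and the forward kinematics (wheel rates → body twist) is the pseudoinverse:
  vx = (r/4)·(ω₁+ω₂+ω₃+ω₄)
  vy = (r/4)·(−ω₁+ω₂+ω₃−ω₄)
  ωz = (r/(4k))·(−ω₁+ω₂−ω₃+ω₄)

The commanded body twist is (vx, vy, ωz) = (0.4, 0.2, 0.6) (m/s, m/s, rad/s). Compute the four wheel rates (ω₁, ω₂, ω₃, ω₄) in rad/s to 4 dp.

(1.1000, 18.9000, 11.1000, 8.9000)

k = lx + ly = 0.18 + 0.08 = 0.2600;  k·ωz = 0.2600·0.6 = 0.1560
ω₁ (FL) = (vx − vy − k·ωz)/r = 0.0440/0.04 = 1.1000
ω₂ (FR) = (vx + vy + k·ωz)/r = 0.7560/0.04 = 18.9000
ω₃ (RL) = (vx + vy − k·ωz)/r = 0.4440/0.04 = 11.1000
ω₄ (RR) = (vx − vy + k·ωz)/r = 0.3560/0.04 = 8.9000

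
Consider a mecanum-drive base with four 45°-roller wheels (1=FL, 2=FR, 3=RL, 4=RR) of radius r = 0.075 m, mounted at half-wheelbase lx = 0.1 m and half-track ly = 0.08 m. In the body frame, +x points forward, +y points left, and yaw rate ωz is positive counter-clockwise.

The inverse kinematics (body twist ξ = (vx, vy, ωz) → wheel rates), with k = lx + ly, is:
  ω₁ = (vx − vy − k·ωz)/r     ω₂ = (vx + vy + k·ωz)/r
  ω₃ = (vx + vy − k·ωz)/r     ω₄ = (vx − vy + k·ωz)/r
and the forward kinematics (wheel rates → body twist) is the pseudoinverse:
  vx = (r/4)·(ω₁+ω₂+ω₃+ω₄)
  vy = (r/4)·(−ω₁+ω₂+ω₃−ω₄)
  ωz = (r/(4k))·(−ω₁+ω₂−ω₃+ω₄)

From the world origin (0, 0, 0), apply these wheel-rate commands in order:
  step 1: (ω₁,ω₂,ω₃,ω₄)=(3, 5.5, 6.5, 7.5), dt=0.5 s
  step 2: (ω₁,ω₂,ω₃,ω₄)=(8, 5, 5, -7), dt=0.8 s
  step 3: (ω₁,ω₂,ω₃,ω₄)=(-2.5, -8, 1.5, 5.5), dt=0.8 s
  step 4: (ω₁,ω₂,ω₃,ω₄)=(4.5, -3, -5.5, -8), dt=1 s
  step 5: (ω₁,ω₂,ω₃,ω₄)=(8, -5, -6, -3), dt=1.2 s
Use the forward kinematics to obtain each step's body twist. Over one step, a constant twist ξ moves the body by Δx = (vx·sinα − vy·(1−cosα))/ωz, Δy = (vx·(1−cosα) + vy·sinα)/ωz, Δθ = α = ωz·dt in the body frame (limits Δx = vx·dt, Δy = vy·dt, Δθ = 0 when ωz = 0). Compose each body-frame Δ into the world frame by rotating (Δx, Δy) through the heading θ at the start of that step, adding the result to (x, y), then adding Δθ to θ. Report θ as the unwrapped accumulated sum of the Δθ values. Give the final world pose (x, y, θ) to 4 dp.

step 1: ξ=(vx,vy,ωz)=(0.4219, 0.0281, 0.3646), dt=0.5 → body Δ=(0.2085, 0.0332, 0.1823) → world pose (0.2085, 0.0332, 0.1823)
step 2: ξ=(vx,vy,ωz)=(0.2062, 0.1688, -1.5625), dt=0.8 → body Δ=(0.1992, 0.0121, -1.2500) → world pose (0.4022, 0.0812, -1.0677)
step 3: ξ=(vx,vy,ωz)=(-0.0656, -0.1781, -0.1562), dt=0.8 → body Δ=(-0.0613, -0.1389, -0.1250) → world pose (0.2510, 0.0679, -1.1927)
step 4: ξ=(vx,vy,ωz)=(-0.2250, -0.0937, -1.0417), dt=1.0 → body Δ=(-0.2310, 0.0293, -1.0417) → world pose (0.1929, 0.2934, -2.2344)
step 5: ξ=(vx,vy,ωz)=(-0.1125, -0.3000, -1.0417), dt=1.2 → body Δ=(-0.2997, -0.1994, -1.2500) → world pose (0.2205, 0.6523, -3.4844)

(0.2205, 0.6523, -3.4844)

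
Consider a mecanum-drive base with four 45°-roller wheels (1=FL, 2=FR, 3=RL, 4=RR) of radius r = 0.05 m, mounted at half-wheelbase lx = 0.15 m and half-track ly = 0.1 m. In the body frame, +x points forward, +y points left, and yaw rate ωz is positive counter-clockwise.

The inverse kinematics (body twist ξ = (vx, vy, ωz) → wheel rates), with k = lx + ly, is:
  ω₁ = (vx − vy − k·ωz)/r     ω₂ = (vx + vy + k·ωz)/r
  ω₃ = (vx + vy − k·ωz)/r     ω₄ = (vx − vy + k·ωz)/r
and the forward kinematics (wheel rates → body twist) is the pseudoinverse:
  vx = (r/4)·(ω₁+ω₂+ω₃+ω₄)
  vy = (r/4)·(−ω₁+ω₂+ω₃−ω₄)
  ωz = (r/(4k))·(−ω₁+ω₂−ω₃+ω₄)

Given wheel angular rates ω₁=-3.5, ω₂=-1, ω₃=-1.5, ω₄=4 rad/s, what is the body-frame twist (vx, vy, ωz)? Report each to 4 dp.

k = lx + ly = 0.15 + 0.1 = 0.2500
ω₁+ω₂+ω₃+ω₄ = -2.0000  →  vx = (0.05/4)·-2.0000 = -0.0250
−ω₁+ω₂+ω₃−ω₄ = -3.0000  →  vy = (0.05/4)·-3.0000 = -0.0375
−ω₁+ω₂−ω₃+ω₄ = 8.0000  →  ωz = (0.05/1.0000)·8.0000 = 0.4000

(-0.0250, -0.0375, 0.4000)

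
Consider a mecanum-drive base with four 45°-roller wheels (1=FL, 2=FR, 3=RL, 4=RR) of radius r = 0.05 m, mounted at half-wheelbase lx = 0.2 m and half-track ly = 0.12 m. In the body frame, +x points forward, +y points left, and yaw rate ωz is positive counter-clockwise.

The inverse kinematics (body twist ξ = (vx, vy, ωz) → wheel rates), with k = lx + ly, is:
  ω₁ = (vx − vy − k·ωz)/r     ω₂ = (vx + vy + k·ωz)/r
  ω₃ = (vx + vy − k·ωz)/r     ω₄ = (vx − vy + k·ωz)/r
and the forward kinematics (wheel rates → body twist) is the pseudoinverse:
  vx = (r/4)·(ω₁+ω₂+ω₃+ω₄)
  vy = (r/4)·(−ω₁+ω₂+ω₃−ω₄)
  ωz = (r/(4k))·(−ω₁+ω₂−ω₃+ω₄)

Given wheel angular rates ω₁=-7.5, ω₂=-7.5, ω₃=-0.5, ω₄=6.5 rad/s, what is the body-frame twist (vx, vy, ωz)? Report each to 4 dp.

k = lx + ly = 0.2 + 0.12 = 0.3200
ω₁+ω₂+ω₃+ω₄ = -9.0000  →  vx = (0.05/4)·-9.0000 = -0.1125
−ω₁+ω₂+ω₃−ω₄ = -7.0000  →  vy = (0.05/4)·-7.0000 = -0.0875
−ω₁+ω₂−ω₃+ω₄ = 7.0000  →  ωz = (0.05/1.2800)·7.0000 = 0.2734

(-0.1125, -0.0875, 0.2734)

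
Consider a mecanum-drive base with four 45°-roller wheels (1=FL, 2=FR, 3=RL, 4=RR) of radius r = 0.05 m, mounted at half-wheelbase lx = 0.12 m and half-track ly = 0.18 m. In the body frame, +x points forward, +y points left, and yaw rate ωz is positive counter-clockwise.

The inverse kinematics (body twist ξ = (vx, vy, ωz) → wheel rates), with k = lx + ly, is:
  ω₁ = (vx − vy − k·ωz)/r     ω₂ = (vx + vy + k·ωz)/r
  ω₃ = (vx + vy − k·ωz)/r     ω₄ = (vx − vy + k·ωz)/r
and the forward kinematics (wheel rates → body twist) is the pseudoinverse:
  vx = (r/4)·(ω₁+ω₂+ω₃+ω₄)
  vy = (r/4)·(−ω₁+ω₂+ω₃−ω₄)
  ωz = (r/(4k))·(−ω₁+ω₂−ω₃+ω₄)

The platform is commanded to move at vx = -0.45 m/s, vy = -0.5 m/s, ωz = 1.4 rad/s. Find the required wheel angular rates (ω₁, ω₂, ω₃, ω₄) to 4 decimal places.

(-7.4000, -10.6000, -27.4000, 9.4000)

k = lx + ly = 0.12 + 0.18 = 0.3000;  k·ωz = 0.3000·1.4 = 0.4200
ω₁ (FL) = (vx − vy − k·ωz)/r = -0.3700/0.05 = -7.4000
ω₂ (FR) = (vx + vy + k·ωz)/r = -0.5300/0.05 = -10.6000
ω₃ (RL) = (vx + vy − k·ωz)/r = -1.3700/0.05 = -27.4000
ω₄ (RR) = (vx − vy + k·ωz)/r = 0.4700/0.05 = 9.4000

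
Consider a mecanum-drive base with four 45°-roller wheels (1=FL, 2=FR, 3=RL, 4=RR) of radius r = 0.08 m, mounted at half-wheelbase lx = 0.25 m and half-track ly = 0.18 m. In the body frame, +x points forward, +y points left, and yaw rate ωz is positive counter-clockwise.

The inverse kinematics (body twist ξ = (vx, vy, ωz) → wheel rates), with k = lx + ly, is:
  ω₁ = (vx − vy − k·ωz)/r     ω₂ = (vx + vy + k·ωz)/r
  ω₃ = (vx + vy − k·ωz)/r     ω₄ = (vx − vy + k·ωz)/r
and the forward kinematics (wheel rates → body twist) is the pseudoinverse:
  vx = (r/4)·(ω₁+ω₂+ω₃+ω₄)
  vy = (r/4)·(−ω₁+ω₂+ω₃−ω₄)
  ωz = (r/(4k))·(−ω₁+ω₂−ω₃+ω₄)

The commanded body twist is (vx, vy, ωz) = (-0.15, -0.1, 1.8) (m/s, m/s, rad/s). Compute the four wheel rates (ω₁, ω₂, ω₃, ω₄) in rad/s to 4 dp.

k = lx + ly = 0.25 + 0.18 = 0.4300;  k·ωz = 0.4300·1.8 = 0.7740
ω₁ (FL) = (vx − vy − k·ωz)/r = -0.8240/0.08 = -10.3000
ω₂ (FR) = (vx + vy + k·ωz)/r = 0.5240/0.08 = 6.5500
ω₃ (RL) = (vx + vy − k·ωz)/r = -1.0240/0.08 = -12.8000
ω₄ (RR) = (vx − vy + k·ωz)/r = 0.7240/0.08 = 9.0500

(-10.3000, 6.5500, -12.8000, 9.0500)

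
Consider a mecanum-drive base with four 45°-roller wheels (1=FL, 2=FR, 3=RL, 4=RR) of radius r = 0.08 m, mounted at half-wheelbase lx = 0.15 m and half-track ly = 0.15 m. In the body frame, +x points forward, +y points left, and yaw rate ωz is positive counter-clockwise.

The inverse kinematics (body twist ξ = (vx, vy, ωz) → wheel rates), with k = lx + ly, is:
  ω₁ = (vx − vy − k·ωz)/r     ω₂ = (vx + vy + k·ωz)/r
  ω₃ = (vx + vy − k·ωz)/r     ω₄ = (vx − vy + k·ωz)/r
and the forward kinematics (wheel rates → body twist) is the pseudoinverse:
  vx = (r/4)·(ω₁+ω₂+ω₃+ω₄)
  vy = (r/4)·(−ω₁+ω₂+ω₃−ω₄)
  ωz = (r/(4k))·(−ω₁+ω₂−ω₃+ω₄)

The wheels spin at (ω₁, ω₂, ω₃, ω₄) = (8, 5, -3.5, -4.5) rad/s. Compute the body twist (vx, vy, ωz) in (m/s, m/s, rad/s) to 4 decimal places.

k = lx + ly = 0.15 + 0.15 = 0.3000
ω₁+ω₂+ω₃+ω₄ = 5.0000  →  vx = (0.08/4)·5.0000 = 0.1000
−ω₁+ω₂+ω₃−ω₄ = -2.0000  →  vy = (0.08/4)·-2.0000 = -0.0400
−ω₁+ω₂−ω₃+ω₄ = -4.0000  →  ωz = (0.08/1.2000)·-4.0000 = -0.2667

(0.1000, -0.0400, -0.2667)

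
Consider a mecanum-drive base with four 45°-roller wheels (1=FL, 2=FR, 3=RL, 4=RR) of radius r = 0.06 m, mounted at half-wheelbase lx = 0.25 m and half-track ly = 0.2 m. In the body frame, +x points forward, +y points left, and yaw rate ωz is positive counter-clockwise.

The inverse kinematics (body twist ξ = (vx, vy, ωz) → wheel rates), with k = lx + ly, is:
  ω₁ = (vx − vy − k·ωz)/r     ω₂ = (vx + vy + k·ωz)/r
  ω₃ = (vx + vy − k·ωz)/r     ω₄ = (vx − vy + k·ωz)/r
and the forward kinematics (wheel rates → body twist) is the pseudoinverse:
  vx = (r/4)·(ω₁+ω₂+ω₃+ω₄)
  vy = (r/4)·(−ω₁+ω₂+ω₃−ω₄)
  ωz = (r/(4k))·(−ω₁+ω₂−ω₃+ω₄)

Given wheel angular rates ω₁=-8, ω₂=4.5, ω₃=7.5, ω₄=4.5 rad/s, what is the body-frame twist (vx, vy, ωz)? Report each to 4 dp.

k = lx + ly = 0.25 + 0.2 = 0.4500
ω₁+ω₂+ω₃+ω₄ = 8.5000  →  vx = (0.06/4)·8.5000 = 0.1275
−ω₁+ω₂+ω₃−ω₄ = 15.5000  →  vy = (0.06/4)·15.5000 = 0.2325
−ω₁+ω₂−ω₃+ω₄ = 9.5000  →  ωz = (0.06/1.8000)·9.5000 = 0.3167

(0.1275, 0.2325, 0.3167)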